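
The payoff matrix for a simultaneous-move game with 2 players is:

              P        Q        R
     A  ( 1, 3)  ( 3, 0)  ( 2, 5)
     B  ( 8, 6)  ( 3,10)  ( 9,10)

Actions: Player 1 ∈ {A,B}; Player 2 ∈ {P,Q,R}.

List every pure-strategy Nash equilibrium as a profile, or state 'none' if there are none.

PSNE = {(B,Q), (B,R)}

(A,P): not NE [P1→B gives 8>1; P2→R gives 5>3]
(A,Q): not NE [P2→R gives 5>0]
(A,R): not NE [P1→B gives 9>2]
(B,P): not NE [P2→R gives 10>6]
(B,Q): NE
(B,R): NE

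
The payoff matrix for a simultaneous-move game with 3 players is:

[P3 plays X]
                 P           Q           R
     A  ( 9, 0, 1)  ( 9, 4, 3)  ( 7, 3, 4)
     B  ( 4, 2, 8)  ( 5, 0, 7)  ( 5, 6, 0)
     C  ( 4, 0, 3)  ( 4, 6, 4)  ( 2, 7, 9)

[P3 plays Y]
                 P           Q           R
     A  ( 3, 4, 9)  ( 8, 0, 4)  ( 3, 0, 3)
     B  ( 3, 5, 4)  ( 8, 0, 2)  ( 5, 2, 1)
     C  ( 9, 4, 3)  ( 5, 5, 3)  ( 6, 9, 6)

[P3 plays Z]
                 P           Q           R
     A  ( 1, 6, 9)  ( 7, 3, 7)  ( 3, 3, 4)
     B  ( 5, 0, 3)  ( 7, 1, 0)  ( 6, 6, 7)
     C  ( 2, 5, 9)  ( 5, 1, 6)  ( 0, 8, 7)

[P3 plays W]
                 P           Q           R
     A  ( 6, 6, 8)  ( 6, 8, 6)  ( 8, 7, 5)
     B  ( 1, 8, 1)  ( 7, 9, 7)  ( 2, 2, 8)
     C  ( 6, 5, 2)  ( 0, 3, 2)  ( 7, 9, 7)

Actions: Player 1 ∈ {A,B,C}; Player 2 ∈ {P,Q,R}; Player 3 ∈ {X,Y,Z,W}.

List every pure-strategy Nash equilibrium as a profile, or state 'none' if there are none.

PSNE = {(B,Q,W)}

(A,P,X): not NE [P2→Q gives 4>0; P3→Z gives 9>1]
(A,P,Y): not NE [P1→C gives 9>3]
(A,P,Z): not NE [P1→B gives 5>1]
(A,P,W): not NE [P2→Q gives 8>6; P3→Z gives 9>8]
(A,Q,X): not NE [P3→Z gives 7>3]
(A,Q,Y): not NE [P2→P gives 4>0; P3→Z gives 7>4]
(A,Q,Z): not NE [P2→P gives 6>3]
(A,Q,W): not NE [P1→B gives 7>6; P3→Z gives 7>6]
(A,R,X): not NE [P2→Q gives 4>3; P3→W gives 5>4]
(A,R,Y): not NE [P1→C gives 6>3; P2→P gives 4>0; P3→W gives 5>3]
(A,R,Z): not NE [P1→B gives 6>3; P2→P gives 6>3; P3→W gives 5>4]
(A,R,W): not NE [P2→Q gives 8>7]
(B,P,X): not NE [P1→A gives 9>4; P2→R gives 6>2]
(B,P,Y): not NE [P1→C gives 9>3; P3→X gives 8>4]
(B,P,Z): not NE [P2→R gives 6>0; P3→X gives 8>3]
(B,P,W): not NE [P1→C gives 6>1; P2→Q gives 9>8; P3→X gives 8>1]
(B,Q,X): not NE [P1→A gives 9>5; P2→R gives 6>0]
(B,Q,Y): not NE [P2→P gives 5>0; P3→W gives 7>2]
(B,Q,Z): not NE [P2→R gives 6>1; P3→W gives 7>0]
(B,Q,W): NE
(B,R,X): not NE [P1→A gives 7>5; P3→W gives 8>0]
(B,R,Y): not NE [P1→C gives 6>5; P2→P gives 5>2; P3→W gives 8>1]
(B,R,Z): not NE [P3→W gives 8>7]
(B,R,W): not NE [P1→A gives 8>2; P2→Q gives 9>2]
(C,P,X): not NE [P1→A gives 9>4; P2→R gives 7>0; P3→Z gives 9>3]
(C,P,Y): not NE [P2→R gives 9>4; P3→Z gives 9>3]
(C,P,Z): not NE [P1→B gives 5>2; P2→R gives 8>5]
(C,P,W): not NE [P2→R gives 9>5; P3→Z gives 9>2]
(C,Q,X): not NE [P1→A gives 9>4; P2→R gives 7>6; P3→Z gives 6>4]
(C,Q,Y): not NE [P1→B gives 8>5; P2→R gives 9>5; P3→Z gives 6>3]
(C,Q,Z): not NE [P1→B gives 7>5; P2→R gives 8>1]
(C,Q,W): not NE [P1→B gives 7>0; P2→R gives 9>3; P3→Z gives 6>2]
(C,R,X): not NE [P1→A gives 7>2]
(C,R,Y): not NE [P3→X gives 9>6]
(C,R,Z): not NE [P1→B gives 6>0; P3→X gives 9>7]
(C,R,W): not NE [P1→A gives 8>7; P3→X gives 9>7]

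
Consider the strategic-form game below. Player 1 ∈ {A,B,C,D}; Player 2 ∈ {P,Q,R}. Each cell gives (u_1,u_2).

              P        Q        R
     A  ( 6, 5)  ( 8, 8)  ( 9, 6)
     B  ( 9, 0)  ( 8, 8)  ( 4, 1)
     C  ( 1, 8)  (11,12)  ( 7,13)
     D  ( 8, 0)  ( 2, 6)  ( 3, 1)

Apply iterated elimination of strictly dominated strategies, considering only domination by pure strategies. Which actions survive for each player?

Remaining: P1:{A,C} P2:{Q,R}

P1 drop D (B beats it: P:9>8 Q:8>2 R:4>3)
P2 drop P (Q beats it: A:8>5 B:8>0 C:12>8)
P1 drop B (C beats it: Q:11>8 R:7>4)
P1→{A,C} P2→{Q,R}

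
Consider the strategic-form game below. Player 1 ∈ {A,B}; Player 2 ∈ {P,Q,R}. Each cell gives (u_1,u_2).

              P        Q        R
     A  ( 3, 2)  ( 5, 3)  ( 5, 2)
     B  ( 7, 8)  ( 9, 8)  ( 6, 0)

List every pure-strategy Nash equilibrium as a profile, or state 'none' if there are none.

(A,P): not NE [P1→B gives 7>3; P2→Q gives 3>2]
(A,Q): not NE [P1→B gives 9>5]
(A,R): not NE [P1→B gives 6>5; P2→Q gives 3>2]
(B,P): NE
(B,Q): NE
(B,R): not NE [P2→Q gives 8>0]

Nash profiles: (B,P), (B,Q)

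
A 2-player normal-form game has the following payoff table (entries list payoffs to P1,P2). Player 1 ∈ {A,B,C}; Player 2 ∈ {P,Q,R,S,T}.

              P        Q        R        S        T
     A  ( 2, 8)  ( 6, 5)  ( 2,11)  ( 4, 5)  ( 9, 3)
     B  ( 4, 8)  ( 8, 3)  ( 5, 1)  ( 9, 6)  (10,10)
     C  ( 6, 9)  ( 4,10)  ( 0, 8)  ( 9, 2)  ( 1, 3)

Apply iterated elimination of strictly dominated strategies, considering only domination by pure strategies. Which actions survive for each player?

Remaining: P1:{B,C} P2:{P,Q,T}

P1 drop A (B beats it: P:4>2 Q:8>6 R:5>2 S:9>4 T:10>9)
P2 drop R (P beats it: B:8>1 C:9>8)
P2 drop S (P beats it: B:8>6 C:9>2)
P1→{B,C} P2→{P,Q,T}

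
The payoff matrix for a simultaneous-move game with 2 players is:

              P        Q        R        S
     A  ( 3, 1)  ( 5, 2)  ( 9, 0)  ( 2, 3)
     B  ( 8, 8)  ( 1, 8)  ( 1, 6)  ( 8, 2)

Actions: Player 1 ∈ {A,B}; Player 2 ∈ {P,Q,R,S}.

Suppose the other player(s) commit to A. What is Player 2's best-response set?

argmax u_2 = {S}

u_2(P vs A) = 1
u_2(Q vs A) = 2
u_2(R vs A) = 0
u_2(S vs A) = 3
max payoff 3 at {S}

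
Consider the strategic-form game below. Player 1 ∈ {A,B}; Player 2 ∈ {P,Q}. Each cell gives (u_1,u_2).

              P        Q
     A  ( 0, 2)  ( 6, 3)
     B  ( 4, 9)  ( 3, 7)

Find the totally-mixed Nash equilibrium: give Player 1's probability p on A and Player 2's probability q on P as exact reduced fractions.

P1 indiff ⇒ q·0+(1-q)·6 = q·4+(1-q)·3 ⇒ q(-4) = (1-q)(-3) ⇒ q = 3/7
P2 indiff ⇒ p·2+(1-p)·9 = p·3+(1-p)·7 ⇒ p(-1) = (1-p)(-2) ⇒ p = 2/3

(p,q) = (2/3, 3/7)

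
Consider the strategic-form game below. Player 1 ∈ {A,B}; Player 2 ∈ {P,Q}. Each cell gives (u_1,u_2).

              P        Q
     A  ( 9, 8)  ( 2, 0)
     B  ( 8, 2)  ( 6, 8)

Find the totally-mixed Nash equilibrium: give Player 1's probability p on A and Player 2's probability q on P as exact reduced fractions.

P1 indiff ⇒ q·9+(1-q)·2 = q·8+(1-q)·6 ⇒ q(1) = (1-q)(4) ⇒ q = 4/5
P2 indiff ⇒ p·8+(1-p)·2 = p·0+(1-p)·8 ⇒ p(8) = (1-p)(6) ⇒ p = 3/7

(p,q) = (3/7, 4/5)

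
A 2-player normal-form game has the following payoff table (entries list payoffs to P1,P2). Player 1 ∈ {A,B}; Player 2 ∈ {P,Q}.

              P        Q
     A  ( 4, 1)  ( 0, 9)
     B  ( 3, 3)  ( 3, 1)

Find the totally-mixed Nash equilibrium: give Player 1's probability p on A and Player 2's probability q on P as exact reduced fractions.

P1 mixes 1/5 on A; P2 mixes 3/4 on P

P1 indiff ⇒ q·4+(1-q)·0 = q·3+(1-q)·3 ⇒ q(1) = (1-q)(3) ⇒ q = 3/4
P2 indiff ⇒ p·1+(1-p)·3 = p·9+(1-p)·1 ⇒ p(-8) = (1-p)(-2) ⇒ p = 1/5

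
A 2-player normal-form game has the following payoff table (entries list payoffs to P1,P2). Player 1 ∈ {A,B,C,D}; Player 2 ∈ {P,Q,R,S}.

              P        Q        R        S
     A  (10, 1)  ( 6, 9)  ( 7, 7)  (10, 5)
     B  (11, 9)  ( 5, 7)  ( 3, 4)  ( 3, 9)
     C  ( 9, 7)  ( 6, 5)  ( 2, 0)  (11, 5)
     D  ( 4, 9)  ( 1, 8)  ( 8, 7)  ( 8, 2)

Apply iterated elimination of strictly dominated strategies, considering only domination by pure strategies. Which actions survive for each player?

P2 drop R (Q beats it: A:9>7 B:7>4 C:5>0 D:8>7)
P1 drop D (A beats it: P:10>4 Q:6>1 S:10>8)
P1→{A,B,C} P2→{P,Q,S}

Remaining: P1:{A,B,C} P2:{P,Q,S}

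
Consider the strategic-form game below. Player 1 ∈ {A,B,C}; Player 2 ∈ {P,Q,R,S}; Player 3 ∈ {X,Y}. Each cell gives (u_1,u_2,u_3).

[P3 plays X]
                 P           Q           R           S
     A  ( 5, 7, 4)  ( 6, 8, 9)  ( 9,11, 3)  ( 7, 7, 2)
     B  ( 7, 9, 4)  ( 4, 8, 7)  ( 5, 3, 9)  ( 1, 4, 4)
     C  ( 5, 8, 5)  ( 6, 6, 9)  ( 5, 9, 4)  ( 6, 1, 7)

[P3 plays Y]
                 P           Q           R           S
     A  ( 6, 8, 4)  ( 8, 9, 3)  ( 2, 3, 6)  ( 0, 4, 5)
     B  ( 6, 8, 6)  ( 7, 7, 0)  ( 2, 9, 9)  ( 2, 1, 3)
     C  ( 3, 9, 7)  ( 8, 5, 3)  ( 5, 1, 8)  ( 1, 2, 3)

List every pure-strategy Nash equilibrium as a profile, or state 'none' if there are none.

(A,P,X): not NE [P1→B gives 7>5; P2→R gives 11>7]
(A,P,Y): not NE [P2→Q gives 9>8]
(A,Q,X): not NE [P2→R gives 11>8]
(A,Q,Y): not NE [P3→X gives 9>3]
(A,R,X): not NE [P3→Y gives 6>3]
(A,R,Y): not NE [P1→C gives 5>2; P2→Q gives 9>3]
(A,S,X): not NE [P2→R gives 11>7; P3→Y gives 5>2]
(A,S,Y): not NE [P1→B gives 2>0; P2→Q gives 9>4]
(B,P,X): not NE [P3→Y gives 6>4]
(B,P,Y): not NE [P2→R gives 9>8]
(B,Q,X): not NE [P1→C gives 6>4; P2→P gives 9>8]
(B,Q,Y): not NE [P1→C gives 8>7; P2→R gives 9>7; P3→X gives 7>0]
(B,R,X): not NE [P1→A gives 9>5; P2→P gives 9>3]
(B,R,Y): not NE [P1→C gives 5>2]
(B,S,X): not NE [P1→A gives 7>1; P2→P gives 9>4]
(B,S,Y): not NE [P2→R gives 9>1; P3→X gives 4>3]
(C,P,X): not NE [P1→B gives 7>5; P2→R gives 9>8; P3→Y gives 7>5]
(C,P,Y): not NE [P1→B gives 6>3]
(C,Q,X): not NE [P2→R gives 9>6]
(C,Q,Y): not NE [P2→P gives 9>5; P3→X gives 9>3]
(C,R,X): not NE [P1→A gives 9>5; P3→Y gives 8>4]
(C,R,Y): not NE [P2→P gives 9>1]
(C,S,X): not NE [P1→A gives 7>6; P2→R gives 9>1]
(C,S,Y): not NE [P1→B gives 2>1; P2→P gives 9>2; P3→X gives 7>3]

No pure NE.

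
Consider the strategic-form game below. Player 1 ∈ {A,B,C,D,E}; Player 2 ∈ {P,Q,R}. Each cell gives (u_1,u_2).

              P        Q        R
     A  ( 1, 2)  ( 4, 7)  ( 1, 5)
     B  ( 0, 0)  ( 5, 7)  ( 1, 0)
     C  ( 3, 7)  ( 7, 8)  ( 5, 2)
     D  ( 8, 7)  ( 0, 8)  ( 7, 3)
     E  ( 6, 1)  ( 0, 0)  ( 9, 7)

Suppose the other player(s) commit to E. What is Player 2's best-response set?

u_2(P vs E) = 1
u_2(Q vs E) = 0
u_2(R vs E) = 7
max payoff 7 at {R}

argmax u_2 = {R}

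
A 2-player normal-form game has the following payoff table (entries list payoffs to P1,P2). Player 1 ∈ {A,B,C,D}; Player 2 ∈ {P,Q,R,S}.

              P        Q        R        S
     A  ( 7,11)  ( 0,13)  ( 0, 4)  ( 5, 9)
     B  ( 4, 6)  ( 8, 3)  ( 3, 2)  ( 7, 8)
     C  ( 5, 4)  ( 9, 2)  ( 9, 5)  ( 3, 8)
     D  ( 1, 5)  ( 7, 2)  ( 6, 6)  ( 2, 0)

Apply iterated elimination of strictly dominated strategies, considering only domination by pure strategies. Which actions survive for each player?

Survivors P1:{A,B,C} P2:{P,Q,S}

P1 drop D (C beats it: P:5>1 Q:9>7 R:9>6 S:3>2)
P2 drop R (S beats it: A:9>4 B:8>2 C:8>5)
P1→{A,B,C} P2→{P,Q,S}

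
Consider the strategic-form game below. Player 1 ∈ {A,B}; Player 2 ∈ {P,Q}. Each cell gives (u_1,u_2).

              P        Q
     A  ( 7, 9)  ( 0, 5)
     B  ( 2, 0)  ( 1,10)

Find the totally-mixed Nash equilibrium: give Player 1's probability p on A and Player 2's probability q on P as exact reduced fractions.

P1 indiff ⇒ q·7+(1-q)·0 = q·2+(1-q)·1 ⇒ q(5) = (1-q)(1) ⇒ q = 1/6
P2 indiff ⇒ p·9+(1-p)·0 = p·5+(1-p)·10 ⇒ p(4) = (1-p)(10) ⇒ p = 5/7

P1 mixes 5/7 on A; P2 mixes 1/6 on P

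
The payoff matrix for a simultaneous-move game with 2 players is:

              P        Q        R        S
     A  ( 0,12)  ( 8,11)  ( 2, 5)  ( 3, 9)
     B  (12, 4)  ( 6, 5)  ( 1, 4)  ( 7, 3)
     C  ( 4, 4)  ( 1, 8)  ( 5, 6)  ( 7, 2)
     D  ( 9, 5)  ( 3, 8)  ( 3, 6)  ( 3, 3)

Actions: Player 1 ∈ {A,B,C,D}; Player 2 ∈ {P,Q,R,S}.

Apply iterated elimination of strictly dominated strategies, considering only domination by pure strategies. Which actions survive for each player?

P2 drop R (Q beats it: A:11>5 B:5>4 C:8>6 D:8>6)
P1 drop D (B beats it: P:12>9 Q:6>3 S:7>3)
P2 drop S (P beats it: A:12>9 B:4>3 C:4>2)
P1 drop C (B beats it: P:12>4 Q:6>1)
P1→{A,B} P2→{P,Q}

Remaining: P1:{A,B} P2:{P,Q}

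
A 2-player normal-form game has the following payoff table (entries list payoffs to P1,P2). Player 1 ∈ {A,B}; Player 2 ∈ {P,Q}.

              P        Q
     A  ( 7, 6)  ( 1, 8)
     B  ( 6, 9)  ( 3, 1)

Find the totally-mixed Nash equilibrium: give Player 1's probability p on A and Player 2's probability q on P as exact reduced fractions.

P1 indiff ⇒ q·7+(1-q)·1 = q·6+(1-q)·3 ⇒ q(1) = (1-q)(2) ⇒ q = 2/3
P2 indiff ⇒ p·6+(1-p)·9 = p·8+(1-p)·1 ⇒ p(-2) = (1-p)(-8) ⇒ p = 4/5

(p,q) = (4/5, 2/3)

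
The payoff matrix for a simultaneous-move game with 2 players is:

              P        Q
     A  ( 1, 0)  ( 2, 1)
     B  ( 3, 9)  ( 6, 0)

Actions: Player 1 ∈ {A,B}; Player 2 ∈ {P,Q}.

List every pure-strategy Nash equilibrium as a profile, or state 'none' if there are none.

(A,P): not NE [P1→B gives 3>1; P2→Q gives 1>0]
(A,Q): not NE [P1→B gives 6>2]
(B,P): NE
(B,Q): not NE [P2→P gives 9>0]

NE set: (B,P)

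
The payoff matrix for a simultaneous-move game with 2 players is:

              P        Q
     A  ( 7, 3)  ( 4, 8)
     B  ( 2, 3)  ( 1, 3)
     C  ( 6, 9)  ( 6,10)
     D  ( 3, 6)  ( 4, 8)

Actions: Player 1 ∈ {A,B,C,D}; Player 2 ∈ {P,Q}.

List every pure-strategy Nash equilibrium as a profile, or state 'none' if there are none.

(A,P): not NE [P2→Q gives 8>3]
(A,Q): not NE [P1→C gives 6>4]
(B,P): not NE [P1→A gives 7>2]
(B,Q): not NE [P1→C gives 6>1]
(C,P): not NE [P1→A gives 7>6; P2→Q gives 10>9]
(C,Q): NE
(D,P): not NE [P1→A gives 7>3; P2→Q gives 8>6]
(D,Q): not NE [P1→C gives 6>4]

NE set: (C,Q)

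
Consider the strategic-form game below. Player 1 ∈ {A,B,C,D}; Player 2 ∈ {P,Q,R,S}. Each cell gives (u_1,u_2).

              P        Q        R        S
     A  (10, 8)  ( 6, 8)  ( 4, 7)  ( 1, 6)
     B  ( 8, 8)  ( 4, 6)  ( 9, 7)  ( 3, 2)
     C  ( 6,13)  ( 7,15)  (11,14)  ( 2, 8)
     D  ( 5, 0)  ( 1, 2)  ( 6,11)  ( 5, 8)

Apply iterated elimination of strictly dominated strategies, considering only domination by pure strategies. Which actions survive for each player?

P2 drop S (R beats it: A:7>6 B:7>2 C:14>8 D:11>8)
P1 drop D (B beats it: P:8>5 Q:4>1 R:9>6)
P1→{A,B,C} P2→{P,Q,R}

Remaining: P1:{A,B,C} P2:{P,Q,R}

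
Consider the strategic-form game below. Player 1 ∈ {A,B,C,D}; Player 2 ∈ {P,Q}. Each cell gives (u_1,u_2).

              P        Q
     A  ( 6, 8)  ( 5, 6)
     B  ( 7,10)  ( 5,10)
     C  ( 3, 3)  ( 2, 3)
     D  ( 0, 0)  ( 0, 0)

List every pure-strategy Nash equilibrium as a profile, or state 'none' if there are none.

(A,P): not NE [P1→B gives 7>6]
(A,Q): not NE [P2→P gives 8>6]
(B,P): NE
(B,Q): NE
(C,P): not NE [P1→B gives 7>3]
(C,Q): not NE [P1→B gives 5>2]
(D,P): not NE [P1→B gives 7>0]
(D,Q): not NE [P1→B gives 5>0]

Nash profiles: (B,P), (B,Q)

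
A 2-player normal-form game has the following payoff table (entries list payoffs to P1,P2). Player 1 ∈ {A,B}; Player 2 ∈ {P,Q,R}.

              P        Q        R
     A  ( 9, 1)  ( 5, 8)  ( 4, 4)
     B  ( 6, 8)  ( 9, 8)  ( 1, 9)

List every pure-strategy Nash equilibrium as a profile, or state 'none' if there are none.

Equilibria: none

(A,P): not NE [P2→Q gives 8>1]
(A,Q): not NE [P1→B gives 9>5]
(A,R): not NE [P2→Q gives 8>4]
(B,P): not NE [P1→A gives 9>6; P2→R gives 9>8]
(B,Q): not NE [P2→R gives 9>8]
(B,R): not NE [P1→A gives 4>1]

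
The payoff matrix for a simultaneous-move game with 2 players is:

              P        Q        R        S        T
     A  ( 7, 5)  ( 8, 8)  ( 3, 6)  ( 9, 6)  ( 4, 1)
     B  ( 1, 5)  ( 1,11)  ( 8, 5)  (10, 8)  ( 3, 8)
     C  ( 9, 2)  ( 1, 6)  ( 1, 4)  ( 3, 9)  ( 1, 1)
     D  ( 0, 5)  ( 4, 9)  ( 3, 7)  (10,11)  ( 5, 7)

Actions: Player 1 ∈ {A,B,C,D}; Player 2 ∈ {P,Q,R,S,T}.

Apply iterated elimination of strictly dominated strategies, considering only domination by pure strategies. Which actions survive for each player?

P2 drop P (Q beats it: A:8>5 B:11>5 C:6>2 D:9>5)
P1 drop C (A beats it: Q:8>1 R:3>1 S:9>3 T:4>1)
P2 drop R (Q beats it: A:8>6 B:11>5 D:9>7)
P2 drop T (Q beats it: A:8>1 B:11>8 D:9>7)
P1→{A,B,D} P2→{Q,S}

Remaining: P1:{A,B,D} P2:{Q,S}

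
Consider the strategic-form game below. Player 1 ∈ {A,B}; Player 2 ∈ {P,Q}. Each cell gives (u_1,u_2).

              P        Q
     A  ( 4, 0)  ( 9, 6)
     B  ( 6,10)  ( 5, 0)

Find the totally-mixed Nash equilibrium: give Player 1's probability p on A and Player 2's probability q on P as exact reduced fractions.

P1 indiff ⇒ q·4+(1-q)·9 = q·6+(1-q)·5 ⇒ q(-2) = (1-q)(-4) ⇒ q = 2/3
P2 indiff ⇒ p·0+(1-p)·10 = p·6+(1-p)·0 ⇒ p(-6) = (1-p)(-10) ⇒ p = 5/8

P1 mixes 5/8 on A; P2 mixes 2/3 on P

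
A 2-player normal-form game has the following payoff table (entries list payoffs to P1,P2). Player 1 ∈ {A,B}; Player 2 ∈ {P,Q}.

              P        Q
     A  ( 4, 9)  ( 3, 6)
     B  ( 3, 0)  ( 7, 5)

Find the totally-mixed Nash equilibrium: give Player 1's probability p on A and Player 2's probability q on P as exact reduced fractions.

P1 indiff ⇒ q·4+(1-q)·3 = q·3+(1-q)·7 ⇒ q(1) = (1-q)(4) ⇒ q = 4/5
P2 indiff ⇒ p·9+(1-p)·0 = p·6+(1-p)·5 ⇒ p(3) = (1-p)(5) ⇒ p = 5/8

P1 mixes 5/8 on A; P2 mixes 4/5 on P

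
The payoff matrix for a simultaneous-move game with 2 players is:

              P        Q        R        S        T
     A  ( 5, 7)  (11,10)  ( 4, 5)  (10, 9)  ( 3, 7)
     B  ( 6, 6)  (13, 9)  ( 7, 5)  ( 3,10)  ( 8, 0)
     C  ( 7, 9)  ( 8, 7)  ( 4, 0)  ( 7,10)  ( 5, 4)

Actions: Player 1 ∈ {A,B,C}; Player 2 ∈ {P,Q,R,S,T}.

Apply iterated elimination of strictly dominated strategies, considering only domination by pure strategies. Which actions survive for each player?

P2 drop P (S beats it: A:9>7 B:10>6 C:10>9)
P2 drop R (Q beats it: A:10>5 B:9>5 C:7>0)
P2 drop T (Q beats it: A:10>7 B:9>0 C:7>4)
P1 drop C (A beats it: Q:11>8 S:10>7)
P1→{A,B} P2→{Q,S}

Survivors P1:{A,B} P2:{Q,S}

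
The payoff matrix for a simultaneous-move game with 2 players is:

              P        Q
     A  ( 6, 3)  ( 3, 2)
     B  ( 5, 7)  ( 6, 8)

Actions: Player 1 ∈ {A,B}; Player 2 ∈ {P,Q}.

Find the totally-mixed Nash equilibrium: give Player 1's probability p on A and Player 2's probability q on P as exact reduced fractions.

P1 indiff ⇒ q·6+(1-q)·3 = q·5+(1-q)·6 ⇒ q(1) = (1-q)(3) ⇒ q = 3/4
P2 indiff ⇒ p·3+(1-p)·7 = p·2+(1-p)·8 ⇒ p(1) = (1-p)(1) ⇒ p = 1/2

(p,q) = (1/2, 3/4)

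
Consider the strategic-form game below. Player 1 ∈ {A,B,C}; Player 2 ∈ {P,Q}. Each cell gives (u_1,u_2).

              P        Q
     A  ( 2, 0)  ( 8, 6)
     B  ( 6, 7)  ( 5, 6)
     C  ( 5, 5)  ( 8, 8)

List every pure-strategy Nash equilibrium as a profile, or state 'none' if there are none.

NE set: (A,Q), (B,P), (C,Q)

(A,P): not NE [P1→B gives 6>2; P2→Q gives 6>0]
(A,Q): NE
(B,P): NE
(B,Q): not NE [P1→C gives 8>5; P2→P gives 7>6]
(C,P): not NE [P1→B gives 6>5; P2→Q gives 8>5]
(C,Q): NE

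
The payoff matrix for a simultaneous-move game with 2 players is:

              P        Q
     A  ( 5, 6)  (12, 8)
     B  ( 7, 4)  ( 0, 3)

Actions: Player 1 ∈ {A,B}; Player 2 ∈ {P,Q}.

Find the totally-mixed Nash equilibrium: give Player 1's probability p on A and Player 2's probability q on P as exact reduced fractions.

P1 indiff ⇒ q·5+(1-q)·12 = q·7+(1-q)·0 ⇒ q(-2) = (1-q)(-12) ⇒ q = 6/7
P2 indiff ⇒ p·6+(1-p)·4 = p·8+(1-p)·3 ⇒ p(-2) = (1-p)(-1) ⇒ p = 1/3

(p,q) = (1/3, 6/7)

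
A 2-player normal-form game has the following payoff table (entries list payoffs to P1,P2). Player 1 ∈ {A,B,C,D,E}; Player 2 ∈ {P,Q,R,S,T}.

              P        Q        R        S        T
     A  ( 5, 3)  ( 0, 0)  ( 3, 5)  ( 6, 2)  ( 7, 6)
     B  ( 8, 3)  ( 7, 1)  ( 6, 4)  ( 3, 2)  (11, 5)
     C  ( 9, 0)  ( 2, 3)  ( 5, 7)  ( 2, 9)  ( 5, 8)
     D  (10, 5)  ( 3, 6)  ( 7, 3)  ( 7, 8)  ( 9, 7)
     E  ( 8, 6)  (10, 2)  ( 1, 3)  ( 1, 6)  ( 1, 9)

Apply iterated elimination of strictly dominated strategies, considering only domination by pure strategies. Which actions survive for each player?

IESDS → P1:{B,D} P2:{S,T}

P1 drop A (D beats it: P:10>5 Q:3>0 R:7>3 S:7>6 T:9>7)
P1 drop C (D beats it: P:10>9 Q:3>2 R:7>5 S:7>2 T:9>5)
P2 drop P (T beats it: B:5>3 D:7>5 E:9>6)
P2 drop Q (S beats it: B:2>1 D:8>6 E:6>2)
P1 drop E (B beats it: R:6>1 S:3>1 T:11>1)
P2 drop R (T beats it: B:5>4 D:7>3)
P1→{B,D} P2→{S,T}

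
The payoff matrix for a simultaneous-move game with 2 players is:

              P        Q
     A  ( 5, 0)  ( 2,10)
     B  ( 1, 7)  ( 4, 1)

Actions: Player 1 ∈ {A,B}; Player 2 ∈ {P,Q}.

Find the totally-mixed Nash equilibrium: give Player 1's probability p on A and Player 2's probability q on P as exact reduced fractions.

P1 indiff ⇒ q·5+(1-q)·2 = q·1+(1-q)·4 ⇒ q(4) = (1-q)(2) ⇒ q = 1/3
P2 indiff ⇒ p·0+(1-p)·7 = p·10+(1-p)·1 ⇒ p(-10) = (1-p)(-6) ⇒ p = 3/8

p=3/8, q=1/3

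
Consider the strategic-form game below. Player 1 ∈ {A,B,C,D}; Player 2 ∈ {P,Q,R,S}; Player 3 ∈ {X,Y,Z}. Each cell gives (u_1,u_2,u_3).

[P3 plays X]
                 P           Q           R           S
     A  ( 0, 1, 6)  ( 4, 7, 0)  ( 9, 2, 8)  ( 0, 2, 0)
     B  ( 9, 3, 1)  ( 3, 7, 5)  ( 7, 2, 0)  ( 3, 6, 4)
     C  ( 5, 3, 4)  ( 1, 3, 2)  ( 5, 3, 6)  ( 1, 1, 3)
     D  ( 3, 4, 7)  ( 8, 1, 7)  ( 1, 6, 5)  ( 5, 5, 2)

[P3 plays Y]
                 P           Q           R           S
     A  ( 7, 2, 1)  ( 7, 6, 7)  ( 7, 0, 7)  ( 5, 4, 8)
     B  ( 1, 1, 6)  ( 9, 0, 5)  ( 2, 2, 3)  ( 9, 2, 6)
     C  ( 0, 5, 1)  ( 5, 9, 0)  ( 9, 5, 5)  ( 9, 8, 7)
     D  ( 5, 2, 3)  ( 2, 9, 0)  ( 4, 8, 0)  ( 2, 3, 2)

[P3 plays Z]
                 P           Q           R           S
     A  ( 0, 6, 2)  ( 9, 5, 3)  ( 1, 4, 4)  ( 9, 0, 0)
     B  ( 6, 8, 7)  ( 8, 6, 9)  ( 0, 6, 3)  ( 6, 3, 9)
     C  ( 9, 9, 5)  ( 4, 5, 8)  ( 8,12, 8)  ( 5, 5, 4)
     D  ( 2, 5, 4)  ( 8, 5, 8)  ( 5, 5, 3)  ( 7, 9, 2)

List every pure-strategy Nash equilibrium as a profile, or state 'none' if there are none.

Nash profiles: (C,R,Z)

(A,P,X): not NE [P1→B gives 9>0; P2→Q gives 7>1]
(A,P,Y): not NE [P2→Q gives 6>2; P3→X gives 6>1]
(A,P,Z): not NE [P1→C gives 9>0; P3→X gives 6>2]
(A,Q,X): not NE [P1→D gives 8>4; P3→Y gives 7>0]
(A,Q,Y): not NE [P1→B gives 9>7]
(A,Q,Z): not NE [P2→P gives 6>5; P3→Y gives 7>3]
(A,R,X): not NE [P2→Q gives 7>2]
(A,R,Y): not NE [P1→C gives 9>7; P2→Q gives 6>0; P3→X gives 8>7]
(A,R,Z): not NE [P1→C gives 8>1; P2→P gives 6>4; P3→X gives 8>4]
(A,S,X): not NE [P1→D gives 5>0; P2→Q gives 7>2; P3→Y gives 8>0]
(A,S,Y): not NE [P1→C gives 9>5; P2→Q gives 6>4]
(A,S,Z): not NE [P2→P gives 6>0; P3→Y gives 8>0]
(B,P,X): not NE [P2→Q gives 7>3; P3→Z gives 7>1]
(B,P,Y): not NE [P1→A gives 7>1; P2→S gives 2>1; P3→Z gives 7>6]
(B,P,Z): not NE [P1→C gives 9>6]
(B,Q,X): not NE [P1→D gives 8>3; P3→Z gives 9>5]
(B,Q,Y): not NE [P2→S gives 2>0; P3→Z gives 9>5]
(B,Q,Z): not NE [P1→A gives 9>8; P2→P gives 8>6]
(B,R,X): not NE [P1→A gives 9>7; P2→Q gives 7>2; P3→Z gives 3>0]
(B,R,Y): not NE [P1→C gives 9>2]
(B,R,Z): not NE [P1→C gives 8>0; P2→P gives 8>6]
(B,S,X): not NE [P1→D gives 5>3; P2→Q gives 7>6; P3→Z gives 9>4]
(B,S,Y): not NE [P3→Z gives 9>6]
(B,S,Z): not NE [P1→A gives 9>6; P2→P gives 8>3]
(C,P,X): not NE [P1→B gives 9>5; P3→Z gives 5>4]
(C,P,Y): not NE [P1→A gives 7>0; P2→Q gives 9>5; P3→Z gives 5>1]
(C,P,Z): not NE [P2→R gives 12>9]
(C,Q,X): not NE [P1→D gives 8>1; P3→Z gives 8>2]
(C,Q,Y): not NE [P1→B gives 9>5; P3→Z gives 8>0]
(C,Q,Z): not NE [P1→A gives 9>4; P2→R gives 12>5]
(C,R,X): not NE [P1→A gives 9>5; P3→Z gives 8>6]
(C,R,Y): not NE [P2→Q gives 9>5; P3→Z gives 8>5]
(C,R,Z): NE
(C,S,X): not NE [P1→D gives 5>1; P2→R gives 3>1; P3→Y gives 7>3]
(C,S,Y): not NE [P2→Q gives 9>8]
(C,S,Z): not NE [P1→A gives 9>5; P2→R gives 12>5; P3→Y gives 7>4]
(D,P,X): not NE [P1→B gives 9>3; P2→R gives 6>4]
(D,P,Y): not NE [P1→A gives 7>5; P2→Q gives 9>2; P3→X gives 7>3]
(D,P,Z): not NE [P1→C gives 9>2; P2→S gives 9>5; P3→X gives 7>4]
(D,Q,X): not NE [P2→R gives 6>1; P3→Z gives 8>7]
(D,Q,Y): not NE [P1→B gives 9>2; P3→Z gives 8>0]
(D,Q,Z): not NE [P1→A gives 9>8; P2→S gives 9>5]
(D,R,X): not NE [P1→A gives 9>1]
(D,R,Y): not NE [P1→C gives 9>4; P2→Q gives 9>8; P3→X gives 5>0]
(D,R,Z): not NE [P1→C gives 8>5; P2→S gives 9>5; P3→X gives 5>3]
(D,S,X): not NE [P2→R gives 6>5]
(D,S,Y): not NE [P1→C gives 9>2; P2→Q gives 9>3]
(D,S,Z): not NE [P1→A gives 9>7]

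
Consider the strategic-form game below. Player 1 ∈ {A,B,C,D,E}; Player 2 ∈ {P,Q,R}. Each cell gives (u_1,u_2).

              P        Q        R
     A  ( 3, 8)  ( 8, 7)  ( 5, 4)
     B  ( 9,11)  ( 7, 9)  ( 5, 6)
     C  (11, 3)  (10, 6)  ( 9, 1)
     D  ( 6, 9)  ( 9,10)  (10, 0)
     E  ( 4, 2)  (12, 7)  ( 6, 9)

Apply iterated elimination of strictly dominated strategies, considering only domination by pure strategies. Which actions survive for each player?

P1 drop A (C beats it: P:11>3 Q:10>8 R:9>5)
P1 drop B (C beats it: P:11>9 Q:10>7 R:9>5)
P2 drop P (Q beats it: C:6>3 D:10>9 E:7>2)
P1→{C,D,E} P2→{Q,R}

Remaining: P1:{C,D,E} P2:{Q,R}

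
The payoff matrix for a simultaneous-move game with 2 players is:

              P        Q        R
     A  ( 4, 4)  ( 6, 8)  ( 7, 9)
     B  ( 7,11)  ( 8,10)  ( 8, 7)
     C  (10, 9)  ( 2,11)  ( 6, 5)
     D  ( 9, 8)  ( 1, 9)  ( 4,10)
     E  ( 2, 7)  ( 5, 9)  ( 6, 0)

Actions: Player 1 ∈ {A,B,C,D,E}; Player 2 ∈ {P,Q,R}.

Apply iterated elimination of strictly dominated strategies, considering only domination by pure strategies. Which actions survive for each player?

IESDS → P1:{B,C} P2:{P,Q}

P1 drop A (B beats it: P:7>4 Q:8>6 R:8>7)
P1 drop D (C beats it: P:10>9 Q:2>1 R:6>4)
P1 drop E (B beats it: P:7>2 Q:8>5 R:8>6)
P2 drop R (P beats it: B:11>7 C:9>5)
P1→{B,C} P2→{P,Q}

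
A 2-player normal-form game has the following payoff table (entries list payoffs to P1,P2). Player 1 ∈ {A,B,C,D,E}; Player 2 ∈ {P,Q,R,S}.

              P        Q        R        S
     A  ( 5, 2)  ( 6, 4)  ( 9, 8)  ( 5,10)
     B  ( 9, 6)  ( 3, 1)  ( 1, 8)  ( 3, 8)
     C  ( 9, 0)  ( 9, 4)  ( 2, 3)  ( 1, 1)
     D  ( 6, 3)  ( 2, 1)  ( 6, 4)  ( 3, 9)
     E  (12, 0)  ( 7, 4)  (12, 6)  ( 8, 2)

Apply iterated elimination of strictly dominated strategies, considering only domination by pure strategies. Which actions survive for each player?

IESDS → P1:{C,E} P2:{Q,R}

P1 drop A (E beats it: P:12>5 Q:7>6 R:12>9 S:8>5)
P1 drop B (E beats it: P:12>9 Q:7>3 R:12>1 S:8>3)
P1 drop D (E beats it: P:12>6 Q:7>2 R:12>6 S:8>3)
P2 drop P (Q beats it: C:4>0 E:4>0)
P2 drop S (Q beats it: C:4>1 E:4>2)
P1→{C,E} P2→{Q,R}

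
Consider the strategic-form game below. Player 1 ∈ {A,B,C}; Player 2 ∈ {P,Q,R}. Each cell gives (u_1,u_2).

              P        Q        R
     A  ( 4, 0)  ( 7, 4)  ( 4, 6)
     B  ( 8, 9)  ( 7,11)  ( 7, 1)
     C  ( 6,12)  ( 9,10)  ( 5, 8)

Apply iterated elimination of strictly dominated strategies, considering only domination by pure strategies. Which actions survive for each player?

Survivors P1:{B,C} P2:{P,Q}

P1 drop A (C beats it: P:6>4 Q:9>7 R:5>4)
P2 drop R (P beats it: B:9>1 C:12>8)
P1→{B,C} P2→{P,Q}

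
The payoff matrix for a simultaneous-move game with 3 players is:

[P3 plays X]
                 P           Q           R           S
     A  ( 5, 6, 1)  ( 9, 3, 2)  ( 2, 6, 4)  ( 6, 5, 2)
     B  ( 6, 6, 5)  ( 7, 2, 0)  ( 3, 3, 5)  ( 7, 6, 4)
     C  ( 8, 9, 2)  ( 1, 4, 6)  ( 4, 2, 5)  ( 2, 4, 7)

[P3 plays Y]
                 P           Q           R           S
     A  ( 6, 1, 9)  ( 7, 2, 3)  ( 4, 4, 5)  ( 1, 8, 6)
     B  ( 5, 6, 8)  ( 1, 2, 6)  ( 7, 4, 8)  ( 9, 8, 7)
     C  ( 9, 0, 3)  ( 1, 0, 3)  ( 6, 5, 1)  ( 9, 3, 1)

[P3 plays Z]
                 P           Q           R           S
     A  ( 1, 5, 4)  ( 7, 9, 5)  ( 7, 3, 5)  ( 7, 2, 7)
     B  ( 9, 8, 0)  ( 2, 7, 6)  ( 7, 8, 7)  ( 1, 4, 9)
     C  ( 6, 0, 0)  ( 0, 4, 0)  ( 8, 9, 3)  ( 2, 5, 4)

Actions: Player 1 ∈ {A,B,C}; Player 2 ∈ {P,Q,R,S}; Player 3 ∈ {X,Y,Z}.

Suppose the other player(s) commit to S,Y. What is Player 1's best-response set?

u_1(A vs S,Y) = 1
u_1(B vs S,Y) = 9
u_1(C vs S,Y) = 9
max payoff 9 at {B,C}

argmax u_1 = {B,C}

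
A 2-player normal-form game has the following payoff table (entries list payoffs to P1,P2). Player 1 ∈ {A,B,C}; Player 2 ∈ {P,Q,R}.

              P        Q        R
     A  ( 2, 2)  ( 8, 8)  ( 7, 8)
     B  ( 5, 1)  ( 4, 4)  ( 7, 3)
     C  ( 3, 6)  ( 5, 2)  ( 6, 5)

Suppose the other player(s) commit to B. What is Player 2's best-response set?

u_2(P vs B) = 1
u_2(Q vs B) = 4
u_2(R vs B) = 3
max payoff 4 at {Q}

P2 best: {Q}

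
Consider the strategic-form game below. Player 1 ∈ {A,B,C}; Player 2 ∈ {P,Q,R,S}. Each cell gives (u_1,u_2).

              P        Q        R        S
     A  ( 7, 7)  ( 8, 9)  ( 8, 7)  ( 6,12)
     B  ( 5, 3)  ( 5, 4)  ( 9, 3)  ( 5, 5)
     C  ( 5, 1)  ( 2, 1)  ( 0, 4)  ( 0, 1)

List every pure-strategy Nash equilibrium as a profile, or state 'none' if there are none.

(A,P): not NE [P2→S gives 12>7]
(A,Q): not NE [P2→S gives 12>9]
(A,R): not NE [P1→B gives 9>8; P2→S gives 12>7]
(A,S): NE
(B,P): not NE [P1→A gives 7>5; P2→S gives 5>3]
(B,Q): not NE [P1→A gives 8>5; P2→S gives 5>4]
(B,R): not NE [P2→S gives 5>3]
(B,S): not NE [P1→A gives 6>5]
(C,P): not NE [P1→A gives 7>5; P2→R gives 4>1]
(C,Q): not NE [P1→A gives 8>2; P2→R gives 4>1]
(C,R): not NE [P1→B gives 9>0]
(C,S): not NE [P1→A gives 6>0; P2→R gives 4>1]

NE set: (A,S)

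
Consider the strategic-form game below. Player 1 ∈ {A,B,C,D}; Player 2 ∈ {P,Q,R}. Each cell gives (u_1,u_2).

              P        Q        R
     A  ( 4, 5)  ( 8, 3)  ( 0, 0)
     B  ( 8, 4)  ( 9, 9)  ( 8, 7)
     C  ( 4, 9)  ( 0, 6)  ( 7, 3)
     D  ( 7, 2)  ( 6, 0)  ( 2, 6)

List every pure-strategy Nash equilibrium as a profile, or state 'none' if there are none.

(A,P): not NE [P1→B gives 8>4]
(A,Q): not NE [P1→B gives 9>8; P2→P gives 5>3]
(A,R): not NE [P1→B gives 8>0; P2→P gives 5>0]
(B,P): not NE [P2→Q gives 9>4]
(B,Q): NE
(B,R): not NE [P2→Q gives 9>7]
(C,P): not NE [P1→B gives 8>4]
(C,Q): not NE [P1→B gives 9>0; P2→P gives 9>6]
(C,R): not NE [P1→B gives 8>7; P2→P gives 9>3]
(D,P): not NE [P1→B gives 8>7; P2→R gives 6>2]
(D,Q): not NE [P1→B gives 9>6; P2→R gives 6>0]
(D,R): not NE [P1→B gives 8>2]

NE set: (B,Q)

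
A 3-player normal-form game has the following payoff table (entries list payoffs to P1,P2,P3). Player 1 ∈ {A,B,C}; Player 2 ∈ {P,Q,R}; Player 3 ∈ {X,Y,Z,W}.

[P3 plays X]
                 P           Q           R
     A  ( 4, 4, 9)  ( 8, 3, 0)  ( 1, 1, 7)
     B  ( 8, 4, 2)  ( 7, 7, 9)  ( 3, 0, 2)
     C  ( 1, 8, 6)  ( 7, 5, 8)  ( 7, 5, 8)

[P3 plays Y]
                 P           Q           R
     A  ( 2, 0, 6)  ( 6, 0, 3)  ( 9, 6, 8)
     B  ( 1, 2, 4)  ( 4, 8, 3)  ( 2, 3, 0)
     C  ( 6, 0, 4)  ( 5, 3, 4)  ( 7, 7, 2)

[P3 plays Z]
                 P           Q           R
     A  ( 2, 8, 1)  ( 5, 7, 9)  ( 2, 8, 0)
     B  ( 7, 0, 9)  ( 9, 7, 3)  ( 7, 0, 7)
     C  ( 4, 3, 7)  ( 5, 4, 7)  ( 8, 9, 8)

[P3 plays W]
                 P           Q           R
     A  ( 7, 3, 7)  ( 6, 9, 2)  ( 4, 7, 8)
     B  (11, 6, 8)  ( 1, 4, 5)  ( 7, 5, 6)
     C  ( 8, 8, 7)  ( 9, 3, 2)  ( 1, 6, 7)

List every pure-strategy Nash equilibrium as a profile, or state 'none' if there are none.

NE set: (A,R,Y), (C,R,Z)

(A,P,X): not NE [P1→B gives 8>4]
(A,P,Y): not NE [P1→C gives 6>2; P2→R gives 6>0; P3→X gives 9>6]
(A,P,Z): not NE [P1→B gives 7>2; P3→X gives 9>1]
(A,P,W): not NE [P1→B gives 11>7; P2→Q gives 9>3; P3→X gives 9>7]
(A,Q,X): not NE [P2→P gives 4>3; P3→Z gives 9>0]
(A,Q,Y): not NE [P2→R gives 6>0; P3→Z gives 9>3]
(A,Q,Z): not NE [P1→B gives 9>5; P2→R gives 8>7]
(A,Q,W): not NE [P1→C gives 9>6; P3→Z gives 9>2]
(A,R,X): not NE [P1→C gives 7>1; P2→P gives 4>1; P3→W gives 8>7]
(A,R,Y): NE
(A,R,Z): not NE [P1→C gives 8>2; P3→W gives 8>0]
(A,R,W): not NE [P1→B gives 7>4; P2→Q gives 9>7]
(B,P,X): not NE [P2→Q gives 7>4; P3→Z gives 9>2]
(B,P,Y): not NE [P1→C gives 6>1; P2→Q gives 8>2; P3→Z gives 9>4]
(B,P,Z): not NE [P2→Q gives 7>0]
(B,P,W): not NE [P3→Z gives 9>8]
(B,Q,X): not NE [P1→A gives 8>7]
(B,Q,Y): not NE [P1→A gives 6>4; P3→X gives 9>3]
(B,Q,Z): not NE [P3→X gives 9>3]
(B,Q,W): not NE [P1→C gives 9>1; P2→P gives 6>4; P3→X gives 9>5]
(B,R,X): not NE [P1→C gives 7>3; P2→Q gives 7>0; P3→Z gives 7>2]
(B,R,Y): not NE [P1→A gives 9>2; P2→Q gives 8>3; P3→Z gives 7>0]
(B,R,Z): not NE [P1→C gives 8>7; P2→Q gives 7>0]
(B,R,W): not NE [P2→P gives 6>5; P3→Z gives 7>6]
(C,P,X): not NE [P1→B gives 8>1; P3→W gives 7>6]
(C,P,Y): not NE [P2→R gives 7>0; P3→W gives 7>4]
(C,P,Z): not NE [P1→B gives 7>4; P2→R gives 9>3]
(C,P,W): not NE [P1→B gives 11>8]
(C,Q,X): not NE [P1→A gives 8>7; P2→P gives 8>5]
(C,Q,Y): not NE [P1→A gives 6>5; P2→R gives 7>3; P3→X gives 8>4]
(C,Q,Z): not NE [P1→B gives 9>5; P2→R gives 9>4; P3→X gives 8>7]
(C,Q,W): not NE [P2→P gives 8>3; P3→X gives 8>2]
(C,R,X): not NE [P2→P gives 8>5]
(C,R,Y): not NE [P1→A gives 9>7; P3→Z gives 8>2]
(C,R,Z): NE
(C,R,W): not NE [P1→B gives 7>1; P2→P gives 8>6; P3→Z gives 8>7]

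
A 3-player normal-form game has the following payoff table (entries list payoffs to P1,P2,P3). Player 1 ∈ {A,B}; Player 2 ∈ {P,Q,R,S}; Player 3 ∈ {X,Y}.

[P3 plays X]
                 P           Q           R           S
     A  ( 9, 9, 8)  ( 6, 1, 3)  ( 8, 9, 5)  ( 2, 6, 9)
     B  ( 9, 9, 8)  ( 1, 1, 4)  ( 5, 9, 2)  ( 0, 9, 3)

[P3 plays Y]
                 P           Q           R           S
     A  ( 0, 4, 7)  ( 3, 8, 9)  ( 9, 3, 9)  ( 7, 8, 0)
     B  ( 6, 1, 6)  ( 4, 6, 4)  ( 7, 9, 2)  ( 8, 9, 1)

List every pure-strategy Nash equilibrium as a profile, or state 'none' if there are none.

(A,P,X): NE
(A,P,Y): not NE [P1→B gives 6>0; P2→S gives 8>4; P3→X gives 8>7]
(A,Q,X): not NE [P2→R gives 9>1; P3→Y gives 9>3]
(A,Q,Y): not NE [P1→B gives 4>3]
(A,R,X): not NE [P3→Y gives 9>5]
(A,R,Y): not NE [P2→S gives 8>3]
(A,S,X): not NE [P2→R gives 9>6]
(A,S,Y): not NE [P1→B gives 8>7; P3→X gives 9>0]
(B,P,X): NE
(B,P,Y): not NE [P2→S gives 9>1; P3→X gives 8>6]
(B,Q,X): not NE [P1→A gives 6>1; P2→S gives 9>1]
(B,Q,Y): not NE [P2→S gives 9>6]
(B,R,X): not NE [P1→A gives 8>5]
(B,R,Y): not NE [P1→A gives 9>7]
(B,S,X): not NE [P1→A gives 2>0]
(B,S,Y): not NE [P3→X gives 3>1]

PSNE = {(A,P,X), (B,P,X)}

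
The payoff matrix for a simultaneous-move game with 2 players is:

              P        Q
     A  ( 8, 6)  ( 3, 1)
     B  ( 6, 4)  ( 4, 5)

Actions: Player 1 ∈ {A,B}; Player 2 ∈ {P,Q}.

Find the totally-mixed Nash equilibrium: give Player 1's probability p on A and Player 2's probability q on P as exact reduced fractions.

P1 indiff ⇒ q·8+(1-q)·3 = q·6+(1-q)·4 ⇒ q(2) = (1-q)(1) ⇒ q = 1/3
P2 indiff ⇒ p·6+(1-p)·4 = p·1+(1-p)·5 ⇒ p(5) = (1-p)(1) ⇒ p = 1/6

P1 mixes 1/6 on A; P2 mixes 1/3 on P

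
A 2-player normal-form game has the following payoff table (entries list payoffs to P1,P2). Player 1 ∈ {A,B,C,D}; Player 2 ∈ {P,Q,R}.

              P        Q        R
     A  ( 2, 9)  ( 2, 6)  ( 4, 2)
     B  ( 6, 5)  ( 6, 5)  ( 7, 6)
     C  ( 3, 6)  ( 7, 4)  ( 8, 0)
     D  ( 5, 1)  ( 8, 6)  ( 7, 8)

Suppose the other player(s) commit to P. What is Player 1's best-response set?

u_1(A vs P) = 2
u_1(B vs P) = 6
u_1(C vs P) = 3
u_1(D vs P) = 5
max payoff 6 at {B}

BR_1 = {B}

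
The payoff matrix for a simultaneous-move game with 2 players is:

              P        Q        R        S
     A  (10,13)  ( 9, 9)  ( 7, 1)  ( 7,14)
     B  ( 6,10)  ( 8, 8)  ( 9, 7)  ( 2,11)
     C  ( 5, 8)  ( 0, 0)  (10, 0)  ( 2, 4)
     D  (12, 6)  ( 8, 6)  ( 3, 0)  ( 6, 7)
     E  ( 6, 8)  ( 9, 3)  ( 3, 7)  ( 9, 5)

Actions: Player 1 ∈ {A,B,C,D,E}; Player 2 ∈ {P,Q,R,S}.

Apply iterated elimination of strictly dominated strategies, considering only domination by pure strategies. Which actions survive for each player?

IESDS → P1:{A,D,E} P2:{P,S}

P2 drop Q (S beats it: A:14>9 B:11>8 C:4>0 D:7>6 E:5>3)
P2 drop R (P beats it: A:13>1 B:10>7 C:8>0 D:6>0 E:8>7)
P1 drop B (A beats it: P:10>6 S:7>2)
P1 drop C (A beats it: P:10>5 S:7>2)
P1→{A,D,E} P2→{P,S}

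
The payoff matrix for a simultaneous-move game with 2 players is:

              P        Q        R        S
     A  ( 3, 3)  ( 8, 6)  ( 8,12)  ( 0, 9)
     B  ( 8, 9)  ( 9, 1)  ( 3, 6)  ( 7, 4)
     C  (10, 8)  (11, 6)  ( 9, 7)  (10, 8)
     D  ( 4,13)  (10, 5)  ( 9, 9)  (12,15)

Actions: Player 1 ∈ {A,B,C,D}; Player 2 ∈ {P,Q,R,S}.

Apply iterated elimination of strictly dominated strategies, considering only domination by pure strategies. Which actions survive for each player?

IESDS → P1:{C,D} P2:{P,S}

P1 drop A (C beats it: P:10>3 Q:11>8 R:9>8 S:10>0)
P1 drop B (C beats it: P:10>8 Q:11>9 R:9>3 S:10>7)
P2 drop Q (P beats it: C:8>6 D:13>5)
P2 drop R (P beats it: C:8>7 D:13>9)
P1→{C,D} P2→{P,S}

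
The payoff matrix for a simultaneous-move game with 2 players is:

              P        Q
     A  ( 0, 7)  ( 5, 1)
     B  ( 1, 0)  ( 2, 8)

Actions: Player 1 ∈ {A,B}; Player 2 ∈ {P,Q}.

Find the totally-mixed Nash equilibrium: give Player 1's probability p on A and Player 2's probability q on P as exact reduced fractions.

(p,q) = (4/7, 3/4)

P1 indiff ⇒ q·0+(1-q)·5 = q·1+(1-q)·2 ⇒ q(-1) = (1-q)(-3) ⇒ q = 3/4
P2 indiff ⇒ p·7+(1-p)·0 = p·1+(1-p)·8 ⇒ p(6) = (1-p)(8) ⇒ p = 4/7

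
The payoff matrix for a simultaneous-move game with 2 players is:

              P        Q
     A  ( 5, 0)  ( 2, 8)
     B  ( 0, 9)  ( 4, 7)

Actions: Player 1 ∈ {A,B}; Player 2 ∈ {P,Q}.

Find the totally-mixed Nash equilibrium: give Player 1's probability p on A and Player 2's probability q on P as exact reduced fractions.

(p,q) = (1/5, 2/7)

P1 indiff ⇒ q·5+(1-q)·2 = q·0+(1-q)·4 ⇒ q(5) = (1-q)(2) ⇒ q = 2/7
P2 indiff ⇒ p·0+(1-p)·9 = p·8+(1-p)·7 ⇒ p(-8) = (1-p)(-2) ⇒ p = 1/5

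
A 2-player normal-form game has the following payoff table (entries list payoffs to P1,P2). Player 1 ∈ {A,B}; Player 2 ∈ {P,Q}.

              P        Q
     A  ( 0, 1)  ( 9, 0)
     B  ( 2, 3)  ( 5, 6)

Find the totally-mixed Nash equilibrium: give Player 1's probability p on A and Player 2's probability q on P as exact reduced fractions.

P1 mixes 3/4 on A; P2 mixes 2/3 on P

P1 indiff ⇒ q·0+(1-q)·9 = q·2+(1-q)·5 ⇒ q(-2) = (1-q)(-4) ⇒ q = 2/3
P2 indiff ⇒ p·1+(1-p)·3 = p·0+(1-p)·6 ⇒ p(1) = (1-p)(3) ⇒ p = 3/4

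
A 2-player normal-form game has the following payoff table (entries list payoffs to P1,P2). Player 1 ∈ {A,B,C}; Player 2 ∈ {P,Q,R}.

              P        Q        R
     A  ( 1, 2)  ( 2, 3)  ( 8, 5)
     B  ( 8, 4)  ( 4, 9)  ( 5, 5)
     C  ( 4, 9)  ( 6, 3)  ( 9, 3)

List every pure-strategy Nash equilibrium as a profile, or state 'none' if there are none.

(A,P): not NE [P1→B gives 8>1; P2→R gives 5>2]
(A,Q): not NE [P1→C gives 6>2; P2→R gives 5>3]
(A,R): not NE [P1→C gives 9>8]
(B,P): not NE [P2→Q gives 9>4]
(B,Q): not NE [P1→C gives 6>4]
(B,R): not NE [P1→C gives 9>5; P2→Q gives 9>5]
(C,P): not NE [P1→B gives 8>4]
(C,Q): not NE [P2→P gives 9>3]
(C,R): not NE [P2→P gives 9>3]

PSNE: ∅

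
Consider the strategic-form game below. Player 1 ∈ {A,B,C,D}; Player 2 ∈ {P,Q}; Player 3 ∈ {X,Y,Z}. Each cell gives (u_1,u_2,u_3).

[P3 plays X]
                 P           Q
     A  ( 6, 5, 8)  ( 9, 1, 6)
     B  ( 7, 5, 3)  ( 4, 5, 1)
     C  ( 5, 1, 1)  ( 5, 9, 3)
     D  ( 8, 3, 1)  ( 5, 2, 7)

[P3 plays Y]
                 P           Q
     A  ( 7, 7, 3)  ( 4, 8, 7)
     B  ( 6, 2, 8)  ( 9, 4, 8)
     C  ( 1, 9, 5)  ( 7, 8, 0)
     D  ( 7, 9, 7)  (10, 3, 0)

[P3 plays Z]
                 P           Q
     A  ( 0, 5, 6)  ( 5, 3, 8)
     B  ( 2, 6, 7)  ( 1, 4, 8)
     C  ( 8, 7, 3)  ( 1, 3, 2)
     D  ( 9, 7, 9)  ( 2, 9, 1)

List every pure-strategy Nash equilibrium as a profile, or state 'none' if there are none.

PSNE: ∅

(A,P,X): not NE [P1→D gives 8>6]
(A,P,Y): not NE [P2→Q gives 8>7; P3→X gives 8>3]
(A,P,Z): not NE [P1→D gives 9>0; P3→X gives 8>6]
(A,Q,X): not NE [P2→P gives 5>1; P3→Z gives 8>6]
(A,Q,Y): not NE [P1→D gives 10>4; P3→Z gives 8>7]
(A,Q,Z): not NE [P2→P gives 5>3]
(B,P,X): not NE [P1→D gives 8>7; P3→Y gives 8>3]
(B,P,Y): not NE [P1→D gives 7>6; P2→Q gives 4>2]
(B,P,Z): not NE [P1→D gives 9>2; P3→Y gives 8>7]
(B,Q,X): not NE [P1→A gives 9>4; P3→Z gives 8>1]
(B,Q,Y): not NE [P1→D gives 10>9]
(B,Q,Z): not NE [P1→A gives 5>1; P2→P gives 6>4]
(C,P,X): not NE [P1→D gives 8>5; P2→Q gives 9>1; P3→Y gives 5>1]
(C,P,Y): not NE [P1→D gives 7>1]
(C,P,Z): not NE [P1→D gives 9>8; P3→Y gives 5>3]
(C,Q,X): not NE [P1→A gives 9>5]
(C,Q,Y): not NE [P1→D gives 10>7; P2→P gives 9>8; P3→X gives 3>0]
(C,Q,Z): not NE [P1→A gives 5>1; P2→P gives 7>3; P3→X gives 3>2]
(D,P,X): not NE [P3→Z gives 9>1]
(D,P,Y): not NE [P3→Z gives 9>7]
(D,P,Z): not NE [P2→Q gives 9>7]
(D,Q,X): not NE [P1→A gives 9>5; P2→P gives 3>2]
(D,Q,Y): not NE [P2→P gives 9>3; P3→X gives 7>0]
(D,Q,Z): not NE [P1→A gives 5>2; P3→X gives 7>1]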